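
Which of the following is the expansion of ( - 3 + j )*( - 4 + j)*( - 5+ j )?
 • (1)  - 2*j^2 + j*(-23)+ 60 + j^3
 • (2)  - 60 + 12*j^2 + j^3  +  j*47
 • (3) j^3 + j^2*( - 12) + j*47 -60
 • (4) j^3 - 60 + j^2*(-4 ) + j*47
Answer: 3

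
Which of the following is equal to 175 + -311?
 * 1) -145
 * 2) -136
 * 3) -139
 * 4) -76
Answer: 2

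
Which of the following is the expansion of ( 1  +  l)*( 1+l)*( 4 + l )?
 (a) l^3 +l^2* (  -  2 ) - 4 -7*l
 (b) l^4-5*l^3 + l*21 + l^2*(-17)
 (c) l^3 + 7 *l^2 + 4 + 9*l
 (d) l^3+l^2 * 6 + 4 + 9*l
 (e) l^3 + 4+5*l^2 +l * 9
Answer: d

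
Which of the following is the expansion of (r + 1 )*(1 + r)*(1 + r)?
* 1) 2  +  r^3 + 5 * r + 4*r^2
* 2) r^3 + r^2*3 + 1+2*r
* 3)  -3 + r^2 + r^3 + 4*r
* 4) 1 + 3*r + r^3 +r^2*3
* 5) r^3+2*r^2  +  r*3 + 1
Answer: 4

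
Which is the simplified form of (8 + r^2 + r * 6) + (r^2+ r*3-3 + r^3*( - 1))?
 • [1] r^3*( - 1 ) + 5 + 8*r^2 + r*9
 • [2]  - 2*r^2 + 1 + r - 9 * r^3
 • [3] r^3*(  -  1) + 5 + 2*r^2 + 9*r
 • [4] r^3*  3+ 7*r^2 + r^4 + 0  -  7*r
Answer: 3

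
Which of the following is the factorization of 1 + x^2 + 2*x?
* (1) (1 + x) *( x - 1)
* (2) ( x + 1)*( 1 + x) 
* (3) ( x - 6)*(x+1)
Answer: 2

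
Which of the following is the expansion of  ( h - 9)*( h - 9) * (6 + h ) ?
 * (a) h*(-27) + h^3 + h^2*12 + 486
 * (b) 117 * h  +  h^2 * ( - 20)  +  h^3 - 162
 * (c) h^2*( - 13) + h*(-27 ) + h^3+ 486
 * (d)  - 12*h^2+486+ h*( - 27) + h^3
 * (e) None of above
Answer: d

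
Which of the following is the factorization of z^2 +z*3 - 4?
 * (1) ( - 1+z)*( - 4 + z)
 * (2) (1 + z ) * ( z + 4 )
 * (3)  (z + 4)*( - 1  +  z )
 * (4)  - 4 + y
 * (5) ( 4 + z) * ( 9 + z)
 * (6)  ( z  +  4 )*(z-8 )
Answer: 3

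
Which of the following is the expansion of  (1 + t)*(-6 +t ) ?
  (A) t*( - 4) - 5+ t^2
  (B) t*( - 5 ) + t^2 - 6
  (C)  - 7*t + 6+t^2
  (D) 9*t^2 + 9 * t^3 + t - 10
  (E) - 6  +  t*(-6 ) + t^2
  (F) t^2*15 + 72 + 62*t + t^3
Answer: B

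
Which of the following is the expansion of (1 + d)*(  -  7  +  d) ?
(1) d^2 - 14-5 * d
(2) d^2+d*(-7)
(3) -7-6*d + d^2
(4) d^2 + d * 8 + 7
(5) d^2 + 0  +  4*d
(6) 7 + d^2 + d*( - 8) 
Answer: 3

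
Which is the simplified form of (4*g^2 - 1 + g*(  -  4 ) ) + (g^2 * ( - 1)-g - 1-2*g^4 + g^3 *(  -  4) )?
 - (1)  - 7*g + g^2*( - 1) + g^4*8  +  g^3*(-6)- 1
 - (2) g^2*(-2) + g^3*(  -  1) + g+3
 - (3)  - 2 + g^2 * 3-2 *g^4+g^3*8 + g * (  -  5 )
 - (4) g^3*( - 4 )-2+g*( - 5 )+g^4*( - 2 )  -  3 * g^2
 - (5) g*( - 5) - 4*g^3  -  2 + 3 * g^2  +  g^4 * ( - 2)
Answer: 5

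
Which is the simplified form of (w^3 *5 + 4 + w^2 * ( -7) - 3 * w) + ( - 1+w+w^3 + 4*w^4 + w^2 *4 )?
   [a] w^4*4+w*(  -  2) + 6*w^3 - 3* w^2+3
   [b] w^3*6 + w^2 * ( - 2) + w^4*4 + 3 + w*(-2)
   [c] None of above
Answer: a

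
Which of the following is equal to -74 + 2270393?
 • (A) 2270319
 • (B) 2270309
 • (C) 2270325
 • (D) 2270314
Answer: A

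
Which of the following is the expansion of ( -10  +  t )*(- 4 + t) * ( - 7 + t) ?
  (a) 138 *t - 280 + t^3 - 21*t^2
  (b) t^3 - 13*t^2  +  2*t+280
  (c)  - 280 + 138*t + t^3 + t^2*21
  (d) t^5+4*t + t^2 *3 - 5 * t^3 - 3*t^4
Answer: a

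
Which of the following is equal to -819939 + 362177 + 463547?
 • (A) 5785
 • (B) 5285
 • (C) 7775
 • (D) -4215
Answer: A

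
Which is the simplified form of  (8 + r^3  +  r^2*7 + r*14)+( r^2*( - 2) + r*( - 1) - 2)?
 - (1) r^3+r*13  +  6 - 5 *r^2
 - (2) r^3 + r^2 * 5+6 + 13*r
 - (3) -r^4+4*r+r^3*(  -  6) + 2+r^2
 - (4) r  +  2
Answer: 2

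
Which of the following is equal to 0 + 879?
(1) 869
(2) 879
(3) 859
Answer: 2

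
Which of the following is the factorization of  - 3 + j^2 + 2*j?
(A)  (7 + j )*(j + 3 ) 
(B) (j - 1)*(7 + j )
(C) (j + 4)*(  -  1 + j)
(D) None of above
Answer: D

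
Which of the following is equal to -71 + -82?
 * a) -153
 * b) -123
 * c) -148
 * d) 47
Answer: a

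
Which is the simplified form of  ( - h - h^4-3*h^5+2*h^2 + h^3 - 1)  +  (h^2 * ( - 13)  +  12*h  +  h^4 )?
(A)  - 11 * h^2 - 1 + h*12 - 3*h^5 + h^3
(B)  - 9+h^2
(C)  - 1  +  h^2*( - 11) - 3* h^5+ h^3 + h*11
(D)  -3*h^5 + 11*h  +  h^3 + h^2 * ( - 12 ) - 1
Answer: C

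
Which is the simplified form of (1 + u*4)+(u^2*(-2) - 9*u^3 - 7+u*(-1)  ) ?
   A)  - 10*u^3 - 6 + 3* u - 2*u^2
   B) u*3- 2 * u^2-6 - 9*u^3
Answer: B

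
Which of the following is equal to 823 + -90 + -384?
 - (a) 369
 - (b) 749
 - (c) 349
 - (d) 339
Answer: c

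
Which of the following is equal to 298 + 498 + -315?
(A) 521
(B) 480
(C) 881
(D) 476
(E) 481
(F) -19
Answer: E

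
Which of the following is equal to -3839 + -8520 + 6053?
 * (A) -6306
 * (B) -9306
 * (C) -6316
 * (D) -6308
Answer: A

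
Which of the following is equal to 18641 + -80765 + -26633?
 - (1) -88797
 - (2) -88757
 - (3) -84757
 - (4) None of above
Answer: 2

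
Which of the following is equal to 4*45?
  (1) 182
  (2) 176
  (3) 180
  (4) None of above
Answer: 3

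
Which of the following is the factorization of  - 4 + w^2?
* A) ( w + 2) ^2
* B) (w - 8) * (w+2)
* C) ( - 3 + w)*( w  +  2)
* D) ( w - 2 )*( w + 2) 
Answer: D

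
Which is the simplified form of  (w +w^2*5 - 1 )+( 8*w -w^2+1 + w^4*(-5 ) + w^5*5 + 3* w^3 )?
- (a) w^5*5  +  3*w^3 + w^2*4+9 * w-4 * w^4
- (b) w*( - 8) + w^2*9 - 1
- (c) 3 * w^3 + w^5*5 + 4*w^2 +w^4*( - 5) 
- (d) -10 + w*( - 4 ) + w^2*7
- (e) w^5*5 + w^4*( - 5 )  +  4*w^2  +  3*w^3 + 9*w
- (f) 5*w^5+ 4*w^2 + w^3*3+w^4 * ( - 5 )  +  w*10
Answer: e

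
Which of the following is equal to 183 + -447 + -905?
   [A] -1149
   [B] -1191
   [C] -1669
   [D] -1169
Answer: D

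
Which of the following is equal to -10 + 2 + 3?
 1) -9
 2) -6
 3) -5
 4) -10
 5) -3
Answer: 3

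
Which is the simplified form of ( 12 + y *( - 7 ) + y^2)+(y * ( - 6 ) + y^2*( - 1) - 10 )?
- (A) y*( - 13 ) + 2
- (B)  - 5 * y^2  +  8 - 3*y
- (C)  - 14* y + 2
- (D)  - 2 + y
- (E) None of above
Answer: A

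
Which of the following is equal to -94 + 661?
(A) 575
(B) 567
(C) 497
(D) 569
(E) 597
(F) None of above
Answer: B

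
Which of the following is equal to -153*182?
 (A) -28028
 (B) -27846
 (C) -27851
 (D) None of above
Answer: B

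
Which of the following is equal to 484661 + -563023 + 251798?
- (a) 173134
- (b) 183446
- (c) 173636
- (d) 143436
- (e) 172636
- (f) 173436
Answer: f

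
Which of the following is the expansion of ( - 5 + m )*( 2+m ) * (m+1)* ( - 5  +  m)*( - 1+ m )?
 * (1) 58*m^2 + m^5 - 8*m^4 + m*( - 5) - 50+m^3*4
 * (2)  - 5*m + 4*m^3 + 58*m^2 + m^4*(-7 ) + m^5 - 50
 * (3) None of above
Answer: 1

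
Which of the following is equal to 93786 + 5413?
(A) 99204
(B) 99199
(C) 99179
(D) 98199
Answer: B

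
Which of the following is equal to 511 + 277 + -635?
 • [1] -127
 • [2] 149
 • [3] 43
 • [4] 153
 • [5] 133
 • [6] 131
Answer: 4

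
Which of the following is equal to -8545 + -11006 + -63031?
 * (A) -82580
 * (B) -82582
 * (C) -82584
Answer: B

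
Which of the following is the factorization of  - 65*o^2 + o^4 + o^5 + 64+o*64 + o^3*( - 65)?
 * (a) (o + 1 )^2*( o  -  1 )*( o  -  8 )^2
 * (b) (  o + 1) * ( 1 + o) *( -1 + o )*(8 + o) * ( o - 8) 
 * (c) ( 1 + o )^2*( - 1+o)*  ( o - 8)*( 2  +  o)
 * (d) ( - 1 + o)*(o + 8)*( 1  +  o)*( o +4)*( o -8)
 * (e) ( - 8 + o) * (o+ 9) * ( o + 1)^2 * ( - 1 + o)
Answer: b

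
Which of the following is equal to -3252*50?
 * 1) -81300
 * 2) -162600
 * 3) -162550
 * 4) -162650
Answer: 2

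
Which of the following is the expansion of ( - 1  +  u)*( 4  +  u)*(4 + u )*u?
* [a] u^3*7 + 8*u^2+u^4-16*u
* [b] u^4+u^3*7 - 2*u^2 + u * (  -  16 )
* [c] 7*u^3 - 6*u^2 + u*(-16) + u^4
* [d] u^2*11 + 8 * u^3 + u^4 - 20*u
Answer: a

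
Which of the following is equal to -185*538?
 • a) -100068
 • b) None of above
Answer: b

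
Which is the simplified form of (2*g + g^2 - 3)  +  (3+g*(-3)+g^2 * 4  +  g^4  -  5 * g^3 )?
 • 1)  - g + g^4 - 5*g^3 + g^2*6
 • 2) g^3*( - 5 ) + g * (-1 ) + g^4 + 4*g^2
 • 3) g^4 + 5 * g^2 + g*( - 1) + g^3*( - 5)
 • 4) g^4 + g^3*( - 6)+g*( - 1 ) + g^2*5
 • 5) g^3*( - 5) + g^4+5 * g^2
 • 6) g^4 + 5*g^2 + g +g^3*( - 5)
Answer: 3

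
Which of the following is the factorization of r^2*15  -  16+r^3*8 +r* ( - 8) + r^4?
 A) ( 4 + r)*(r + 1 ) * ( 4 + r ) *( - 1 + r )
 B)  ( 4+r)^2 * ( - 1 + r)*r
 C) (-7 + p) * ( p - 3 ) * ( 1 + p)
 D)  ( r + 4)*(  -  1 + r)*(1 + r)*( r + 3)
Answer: A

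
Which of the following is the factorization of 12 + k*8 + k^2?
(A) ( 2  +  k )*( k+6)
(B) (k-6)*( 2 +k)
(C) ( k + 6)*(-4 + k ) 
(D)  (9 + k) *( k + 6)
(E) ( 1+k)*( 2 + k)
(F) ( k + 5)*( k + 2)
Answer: A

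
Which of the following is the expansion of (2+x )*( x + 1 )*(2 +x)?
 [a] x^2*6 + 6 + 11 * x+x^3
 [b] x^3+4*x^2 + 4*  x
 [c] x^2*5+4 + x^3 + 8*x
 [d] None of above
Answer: c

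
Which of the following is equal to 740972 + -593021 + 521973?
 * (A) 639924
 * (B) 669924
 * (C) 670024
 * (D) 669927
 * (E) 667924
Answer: B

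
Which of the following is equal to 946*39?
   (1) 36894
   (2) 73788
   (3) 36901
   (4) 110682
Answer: 1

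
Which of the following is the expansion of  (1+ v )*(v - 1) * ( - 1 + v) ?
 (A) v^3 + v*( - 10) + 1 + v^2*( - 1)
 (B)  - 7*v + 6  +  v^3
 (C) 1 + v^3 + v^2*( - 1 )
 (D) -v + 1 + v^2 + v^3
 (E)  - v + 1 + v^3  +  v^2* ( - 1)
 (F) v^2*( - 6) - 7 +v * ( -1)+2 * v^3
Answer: E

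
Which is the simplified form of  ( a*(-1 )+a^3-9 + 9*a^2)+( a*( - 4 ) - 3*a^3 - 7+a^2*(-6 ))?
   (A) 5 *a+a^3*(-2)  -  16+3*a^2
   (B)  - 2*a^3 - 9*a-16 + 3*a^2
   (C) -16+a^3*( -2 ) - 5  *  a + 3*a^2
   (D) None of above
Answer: C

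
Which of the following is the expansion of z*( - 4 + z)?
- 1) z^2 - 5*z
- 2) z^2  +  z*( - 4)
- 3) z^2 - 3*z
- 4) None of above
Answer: 2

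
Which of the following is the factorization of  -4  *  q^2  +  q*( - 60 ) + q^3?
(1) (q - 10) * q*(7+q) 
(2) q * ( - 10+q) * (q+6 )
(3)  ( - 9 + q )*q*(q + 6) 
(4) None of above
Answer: 2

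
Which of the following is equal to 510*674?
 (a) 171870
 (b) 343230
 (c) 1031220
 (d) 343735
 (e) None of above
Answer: e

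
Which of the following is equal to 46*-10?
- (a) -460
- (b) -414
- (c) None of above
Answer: a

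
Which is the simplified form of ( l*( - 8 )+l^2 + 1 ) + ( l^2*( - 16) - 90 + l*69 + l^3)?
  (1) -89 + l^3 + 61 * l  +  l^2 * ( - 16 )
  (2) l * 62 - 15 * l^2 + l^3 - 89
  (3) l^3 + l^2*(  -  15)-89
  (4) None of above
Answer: 4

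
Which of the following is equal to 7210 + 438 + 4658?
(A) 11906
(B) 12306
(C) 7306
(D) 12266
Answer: B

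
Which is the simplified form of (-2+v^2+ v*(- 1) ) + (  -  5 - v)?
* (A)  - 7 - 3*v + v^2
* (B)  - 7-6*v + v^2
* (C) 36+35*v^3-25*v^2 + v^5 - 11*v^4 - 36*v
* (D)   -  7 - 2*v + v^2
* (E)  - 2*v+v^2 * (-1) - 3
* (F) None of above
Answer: D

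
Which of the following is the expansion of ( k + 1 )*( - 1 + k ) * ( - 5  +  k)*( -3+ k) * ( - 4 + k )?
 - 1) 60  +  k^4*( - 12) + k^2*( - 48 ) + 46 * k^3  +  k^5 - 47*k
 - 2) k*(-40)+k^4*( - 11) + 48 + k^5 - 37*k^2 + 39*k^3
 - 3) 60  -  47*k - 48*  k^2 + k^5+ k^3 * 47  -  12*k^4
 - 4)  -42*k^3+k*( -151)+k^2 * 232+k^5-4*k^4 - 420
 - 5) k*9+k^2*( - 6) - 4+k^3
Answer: 1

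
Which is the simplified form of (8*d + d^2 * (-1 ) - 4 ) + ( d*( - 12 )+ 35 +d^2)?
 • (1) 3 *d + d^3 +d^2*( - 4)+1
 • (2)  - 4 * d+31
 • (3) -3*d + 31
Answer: 2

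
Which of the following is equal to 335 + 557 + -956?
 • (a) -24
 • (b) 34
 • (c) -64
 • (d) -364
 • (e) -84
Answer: c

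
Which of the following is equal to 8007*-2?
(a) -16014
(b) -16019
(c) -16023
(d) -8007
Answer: a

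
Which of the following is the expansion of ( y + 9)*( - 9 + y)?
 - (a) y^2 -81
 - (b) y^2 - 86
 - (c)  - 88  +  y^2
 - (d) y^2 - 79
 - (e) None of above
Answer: a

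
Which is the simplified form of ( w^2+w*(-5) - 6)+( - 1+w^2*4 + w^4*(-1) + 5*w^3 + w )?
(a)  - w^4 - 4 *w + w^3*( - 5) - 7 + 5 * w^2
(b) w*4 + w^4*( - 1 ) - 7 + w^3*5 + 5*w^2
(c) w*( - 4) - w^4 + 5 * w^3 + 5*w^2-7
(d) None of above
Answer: c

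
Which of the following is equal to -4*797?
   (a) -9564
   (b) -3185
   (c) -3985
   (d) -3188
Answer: d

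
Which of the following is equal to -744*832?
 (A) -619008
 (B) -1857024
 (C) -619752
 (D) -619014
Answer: A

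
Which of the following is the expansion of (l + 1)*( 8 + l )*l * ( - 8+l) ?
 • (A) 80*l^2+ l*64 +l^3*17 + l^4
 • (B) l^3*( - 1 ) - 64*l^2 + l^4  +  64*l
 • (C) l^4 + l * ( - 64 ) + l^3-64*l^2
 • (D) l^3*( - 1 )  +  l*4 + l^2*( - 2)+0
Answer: C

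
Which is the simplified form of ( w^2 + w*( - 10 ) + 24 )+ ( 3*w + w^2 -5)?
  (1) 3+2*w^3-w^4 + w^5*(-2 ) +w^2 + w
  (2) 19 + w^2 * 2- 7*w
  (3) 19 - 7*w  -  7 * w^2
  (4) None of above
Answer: 2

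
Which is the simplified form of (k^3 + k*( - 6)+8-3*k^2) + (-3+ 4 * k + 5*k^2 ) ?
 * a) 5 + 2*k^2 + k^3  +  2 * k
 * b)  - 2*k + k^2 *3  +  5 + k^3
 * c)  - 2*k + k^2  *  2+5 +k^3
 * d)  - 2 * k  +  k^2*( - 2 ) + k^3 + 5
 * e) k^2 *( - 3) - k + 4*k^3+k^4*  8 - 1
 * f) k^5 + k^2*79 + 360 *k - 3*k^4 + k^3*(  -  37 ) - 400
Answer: c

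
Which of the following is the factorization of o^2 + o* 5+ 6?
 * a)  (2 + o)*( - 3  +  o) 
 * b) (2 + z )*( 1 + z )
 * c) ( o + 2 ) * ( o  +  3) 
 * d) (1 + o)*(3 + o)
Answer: c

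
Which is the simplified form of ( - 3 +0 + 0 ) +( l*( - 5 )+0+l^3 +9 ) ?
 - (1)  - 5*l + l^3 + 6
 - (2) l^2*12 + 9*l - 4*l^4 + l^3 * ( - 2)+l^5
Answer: 1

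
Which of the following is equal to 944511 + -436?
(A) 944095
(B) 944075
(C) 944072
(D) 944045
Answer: B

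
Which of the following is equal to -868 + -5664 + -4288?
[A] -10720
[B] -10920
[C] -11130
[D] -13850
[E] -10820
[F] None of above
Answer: E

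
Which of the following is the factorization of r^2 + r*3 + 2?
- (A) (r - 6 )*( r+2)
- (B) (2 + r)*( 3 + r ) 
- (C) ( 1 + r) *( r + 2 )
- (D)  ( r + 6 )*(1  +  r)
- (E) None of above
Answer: C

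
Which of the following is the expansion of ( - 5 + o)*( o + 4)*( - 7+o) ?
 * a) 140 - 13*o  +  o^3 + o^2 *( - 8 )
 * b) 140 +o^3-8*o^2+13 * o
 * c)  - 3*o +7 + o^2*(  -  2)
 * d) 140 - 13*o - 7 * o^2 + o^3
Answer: a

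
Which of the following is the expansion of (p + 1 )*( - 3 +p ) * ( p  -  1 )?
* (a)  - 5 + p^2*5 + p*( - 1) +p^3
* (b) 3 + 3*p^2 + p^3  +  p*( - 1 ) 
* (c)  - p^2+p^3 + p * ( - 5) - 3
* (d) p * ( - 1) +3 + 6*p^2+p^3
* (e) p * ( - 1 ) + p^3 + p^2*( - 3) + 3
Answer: e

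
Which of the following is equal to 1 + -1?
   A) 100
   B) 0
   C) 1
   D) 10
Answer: B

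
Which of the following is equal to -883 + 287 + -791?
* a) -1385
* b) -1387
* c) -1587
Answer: b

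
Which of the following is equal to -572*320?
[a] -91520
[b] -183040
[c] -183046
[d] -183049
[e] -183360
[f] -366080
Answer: b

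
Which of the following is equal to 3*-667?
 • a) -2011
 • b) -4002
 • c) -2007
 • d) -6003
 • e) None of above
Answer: e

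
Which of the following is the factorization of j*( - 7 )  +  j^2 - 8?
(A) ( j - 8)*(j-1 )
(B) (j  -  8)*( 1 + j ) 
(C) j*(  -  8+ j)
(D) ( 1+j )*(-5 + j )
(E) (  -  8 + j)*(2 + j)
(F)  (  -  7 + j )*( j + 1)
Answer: B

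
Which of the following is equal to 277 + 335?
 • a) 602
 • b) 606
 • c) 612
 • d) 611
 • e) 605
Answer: c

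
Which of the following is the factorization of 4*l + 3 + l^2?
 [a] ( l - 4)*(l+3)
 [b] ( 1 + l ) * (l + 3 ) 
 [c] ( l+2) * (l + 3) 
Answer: b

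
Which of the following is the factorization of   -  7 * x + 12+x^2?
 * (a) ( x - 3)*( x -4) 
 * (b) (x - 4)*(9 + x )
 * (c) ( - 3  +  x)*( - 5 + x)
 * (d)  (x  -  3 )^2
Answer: a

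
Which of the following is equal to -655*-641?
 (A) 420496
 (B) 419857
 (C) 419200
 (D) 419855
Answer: D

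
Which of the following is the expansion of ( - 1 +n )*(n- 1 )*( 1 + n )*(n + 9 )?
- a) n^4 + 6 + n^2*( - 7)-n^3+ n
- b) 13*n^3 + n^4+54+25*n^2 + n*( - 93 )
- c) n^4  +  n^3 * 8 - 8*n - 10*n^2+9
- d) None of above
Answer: c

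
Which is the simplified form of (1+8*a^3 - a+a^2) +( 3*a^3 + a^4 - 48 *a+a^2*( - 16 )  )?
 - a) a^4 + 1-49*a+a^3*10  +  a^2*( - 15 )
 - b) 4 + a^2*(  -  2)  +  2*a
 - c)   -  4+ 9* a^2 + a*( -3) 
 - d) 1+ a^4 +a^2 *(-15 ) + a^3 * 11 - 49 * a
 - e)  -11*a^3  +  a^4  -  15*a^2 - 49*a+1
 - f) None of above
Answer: d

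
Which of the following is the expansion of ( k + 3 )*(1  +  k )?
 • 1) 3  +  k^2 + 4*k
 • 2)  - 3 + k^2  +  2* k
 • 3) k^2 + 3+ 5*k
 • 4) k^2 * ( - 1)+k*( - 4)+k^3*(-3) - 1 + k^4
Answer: 1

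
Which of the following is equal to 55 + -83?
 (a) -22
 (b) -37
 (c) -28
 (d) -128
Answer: c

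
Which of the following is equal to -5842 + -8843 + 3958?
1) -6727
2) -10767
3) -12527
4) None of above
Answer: 4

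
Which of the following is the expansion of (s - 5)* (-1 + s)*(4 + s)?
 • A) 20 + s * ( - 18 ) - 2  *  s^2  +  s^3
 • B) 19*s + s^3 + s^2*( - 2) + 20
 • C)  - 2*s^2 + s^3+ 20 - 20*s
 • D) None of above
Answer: D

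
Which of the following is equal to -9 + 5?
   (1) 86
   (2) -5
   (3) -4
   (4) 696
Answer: 3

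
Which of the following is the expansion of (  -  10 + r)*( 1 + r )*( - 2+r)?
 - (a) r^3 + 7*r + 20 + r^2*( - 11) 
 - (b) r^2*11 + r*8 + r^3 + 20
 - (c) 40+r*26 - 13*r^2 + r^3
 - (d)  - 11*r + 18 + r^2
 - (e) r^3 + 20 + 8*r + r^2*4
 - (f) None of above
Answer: f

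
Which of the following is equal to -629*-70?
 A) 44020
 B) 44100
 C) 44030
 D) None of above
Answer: C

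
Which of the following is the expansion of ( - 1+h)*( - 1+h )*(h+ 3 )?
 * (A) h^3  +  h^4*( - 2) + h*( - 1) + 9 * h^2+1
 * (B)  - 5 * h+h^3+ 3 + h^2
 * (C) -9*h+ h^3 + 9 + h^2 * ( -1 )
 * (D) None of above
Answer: B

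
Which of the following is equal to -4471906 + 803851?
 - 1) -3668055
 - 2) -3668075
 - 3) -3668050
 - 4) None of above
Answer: 1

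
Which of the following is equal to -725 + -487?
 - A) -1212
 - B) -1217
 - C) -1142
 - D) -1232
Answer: A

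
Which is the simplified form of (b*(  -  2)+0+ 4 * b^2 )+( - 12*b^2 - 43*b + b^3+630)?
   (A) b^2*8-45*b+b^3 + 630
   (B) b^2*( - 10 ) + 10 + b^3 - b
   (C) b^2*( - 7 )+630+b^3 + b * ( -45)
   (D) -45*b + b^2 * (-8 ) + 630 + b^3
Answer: D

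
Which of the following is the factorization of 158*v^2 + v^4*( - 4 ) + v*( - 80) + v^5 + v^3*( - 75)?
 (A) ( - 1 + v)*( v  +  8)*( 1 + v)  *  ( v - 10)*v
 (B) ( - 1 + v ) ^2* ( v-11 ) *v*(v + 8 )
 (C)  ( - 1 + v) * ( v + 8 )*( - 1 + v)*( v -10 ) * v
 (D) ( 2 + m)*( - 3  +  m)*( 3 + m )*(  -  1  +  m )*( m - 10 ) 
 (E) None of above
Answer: C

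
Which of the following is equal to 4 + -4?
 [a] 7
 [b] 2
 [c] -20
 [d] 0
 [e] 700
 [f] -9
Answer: d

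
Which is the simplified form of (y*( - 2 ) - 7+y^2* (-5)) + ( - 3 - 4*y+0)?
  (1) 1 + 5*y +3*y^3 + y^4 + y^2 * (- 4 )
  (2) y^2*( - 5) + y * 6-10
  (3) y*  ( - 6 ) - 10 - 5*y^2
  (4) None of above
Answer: 3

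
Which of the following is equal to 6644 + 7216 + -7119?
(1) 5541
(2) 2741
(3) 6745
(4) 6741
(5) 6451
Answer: 4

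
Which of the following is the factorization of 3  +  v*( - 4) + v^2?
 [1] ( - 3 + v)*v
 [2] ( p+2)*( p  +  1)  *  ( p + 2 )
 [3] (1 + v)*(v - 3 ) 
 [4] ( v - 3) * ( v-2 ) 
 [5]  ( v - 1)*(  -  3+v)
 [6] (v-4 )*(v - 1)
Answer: 5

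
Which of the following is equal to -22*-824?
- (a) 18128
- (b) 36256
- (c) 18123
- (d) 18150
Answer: a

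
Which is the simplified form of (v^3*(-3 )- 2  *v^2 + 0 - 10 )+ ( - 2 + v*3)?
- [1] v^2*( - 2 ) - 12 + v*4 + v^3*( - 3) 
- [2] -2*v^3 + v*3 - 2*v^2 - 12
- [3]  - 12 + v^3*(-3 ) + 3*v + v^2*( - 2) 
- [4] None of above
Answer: 3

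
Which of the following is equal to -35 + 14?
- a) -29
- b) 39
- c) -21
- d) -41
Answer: c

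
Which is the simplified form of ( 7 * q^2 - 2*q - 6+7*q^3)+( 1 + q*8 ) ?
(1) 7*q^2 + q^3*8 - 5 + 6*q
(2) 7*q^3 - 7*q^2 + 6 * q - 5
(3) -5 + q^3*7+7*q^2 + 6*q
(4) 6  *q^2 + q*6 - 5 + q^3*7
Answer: 3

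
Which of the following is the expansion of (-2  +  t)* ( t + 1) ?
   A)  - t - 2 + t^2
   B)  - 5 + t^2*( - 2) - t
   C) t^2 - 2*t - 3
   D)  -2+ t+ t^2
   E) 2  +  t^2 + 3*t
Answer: A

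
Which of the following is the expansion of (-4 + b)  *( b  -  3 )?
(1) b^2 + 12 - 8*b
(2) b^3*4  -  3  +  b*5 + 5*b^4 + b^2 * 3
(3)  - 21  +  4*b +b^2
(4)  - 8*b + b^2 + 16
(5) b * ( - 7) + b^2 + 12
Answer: 5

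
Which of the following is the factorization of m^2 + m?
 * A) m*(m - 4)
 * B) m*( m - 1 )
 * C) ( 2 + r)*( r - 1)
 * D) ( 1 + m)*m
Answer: D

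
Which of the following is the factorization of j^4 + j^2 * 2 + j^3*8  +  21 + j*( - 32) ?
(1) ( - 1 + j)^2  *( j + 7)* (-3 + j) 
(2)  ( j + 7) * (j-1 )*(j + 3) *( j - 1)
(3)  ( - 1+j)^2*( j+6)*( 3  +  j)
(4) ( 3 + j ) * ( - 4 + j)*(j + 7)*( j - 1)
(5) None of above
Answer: 2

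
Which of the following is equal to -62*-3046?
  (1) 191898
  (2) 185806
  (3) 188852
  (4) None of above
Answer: 3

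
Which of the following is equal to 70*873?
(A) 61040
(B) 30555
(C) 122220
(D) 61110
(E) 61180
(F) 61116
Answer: D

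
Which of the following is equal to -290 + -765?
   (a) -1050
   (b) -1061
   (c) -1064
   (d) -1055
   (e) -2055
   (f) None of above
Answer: d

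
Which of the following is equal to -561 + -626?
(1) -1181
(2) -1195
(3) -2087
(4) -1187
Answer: 4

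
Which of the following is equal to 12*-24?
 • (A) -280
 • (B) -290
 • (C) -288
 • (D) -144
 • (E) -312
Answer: C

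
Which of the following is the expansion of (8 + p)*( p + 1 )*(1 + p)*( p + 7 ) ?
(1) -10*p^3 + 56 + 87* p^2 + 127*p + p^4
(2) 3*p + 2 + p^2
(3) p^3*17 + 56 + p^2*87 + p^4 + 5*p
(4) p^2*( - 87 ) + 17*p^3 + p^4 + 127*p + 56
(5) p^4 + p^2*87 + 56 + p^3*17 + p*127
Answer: 5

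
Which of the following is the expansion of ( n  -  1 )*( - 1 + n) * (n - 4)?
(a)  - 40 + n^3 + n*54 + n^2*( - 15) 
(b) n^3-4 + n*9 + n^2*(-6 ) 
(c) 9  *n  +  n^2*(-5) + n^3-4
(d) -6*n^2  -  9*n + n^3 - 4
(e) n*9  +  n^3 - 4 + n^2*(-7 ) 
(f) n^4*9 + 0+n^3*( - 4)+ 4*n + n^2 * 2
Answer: b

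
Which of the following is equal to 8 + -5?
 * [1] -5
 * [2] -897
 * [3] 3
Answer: 3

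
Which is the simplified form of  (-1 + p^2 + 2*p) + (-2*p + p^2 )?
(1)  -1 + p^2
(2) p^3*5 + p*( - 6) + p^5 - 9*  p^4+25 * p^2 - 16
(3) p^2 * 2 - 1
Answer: 3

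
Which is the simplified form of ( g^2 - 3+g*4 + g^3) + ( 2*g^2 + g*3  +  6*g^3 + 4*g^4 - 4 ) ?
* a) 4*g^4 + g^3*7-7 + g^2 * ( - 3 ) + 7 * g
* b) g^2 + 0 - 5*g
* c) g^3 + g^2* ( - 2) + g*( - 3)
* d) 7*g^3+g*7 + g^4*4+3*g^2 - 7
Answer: d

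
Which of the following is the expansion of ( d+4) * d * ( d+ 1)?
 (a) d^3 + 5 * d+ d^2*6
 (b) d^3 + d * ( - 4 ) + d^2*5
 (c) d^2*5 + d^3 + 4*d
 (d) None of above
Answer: c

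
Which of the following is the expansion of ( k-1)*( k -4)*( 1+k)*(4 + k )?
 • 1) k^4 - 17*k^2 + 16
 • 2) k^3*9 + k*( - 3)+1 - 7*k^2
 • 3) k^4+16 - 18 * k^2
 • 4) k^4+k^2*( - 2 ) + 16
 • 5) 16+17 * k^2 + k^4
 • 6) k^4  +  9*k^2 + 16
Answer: 1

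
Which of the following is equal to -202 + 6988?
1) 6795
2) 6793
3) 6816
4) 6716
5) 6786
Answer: 5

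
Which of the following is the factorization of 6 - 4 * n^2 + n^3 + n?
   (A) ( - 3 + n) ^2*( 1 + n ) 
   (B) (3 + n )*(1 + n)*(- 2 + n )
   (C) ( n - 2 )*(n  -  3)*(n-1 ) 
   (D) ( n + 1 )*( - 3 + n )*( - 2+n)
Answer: D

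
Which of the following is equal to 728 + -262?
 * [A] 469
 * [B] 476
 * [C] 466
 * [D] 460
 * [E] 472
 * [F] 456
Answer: C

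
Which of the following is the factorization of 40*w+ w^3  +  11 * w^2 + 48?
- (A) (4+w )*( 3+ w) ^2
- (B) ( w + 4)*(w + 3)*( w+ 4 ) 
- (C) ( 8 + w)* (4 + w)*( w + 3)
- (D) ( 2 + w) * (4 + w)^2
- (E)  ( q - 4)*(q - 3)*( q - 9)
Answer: B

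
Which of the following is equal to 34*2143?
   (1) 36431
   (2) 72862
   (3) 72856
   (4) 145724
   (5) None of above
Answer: 2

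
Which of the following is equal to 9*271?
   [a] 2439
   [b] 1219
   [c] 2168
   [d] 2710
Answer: a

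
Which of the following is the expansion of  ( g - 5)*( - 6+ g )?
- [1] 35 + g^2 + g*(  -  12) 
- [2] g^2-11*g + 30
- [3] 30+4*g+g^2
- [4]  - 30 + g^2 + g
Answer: 2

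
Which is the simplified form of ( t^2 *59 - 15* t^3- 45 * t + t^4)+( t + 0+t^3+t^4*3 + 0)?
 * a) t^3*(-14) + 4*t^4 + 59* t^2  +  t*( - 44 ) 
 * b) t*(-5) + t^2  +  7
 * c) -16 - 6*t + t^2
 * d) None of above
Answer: a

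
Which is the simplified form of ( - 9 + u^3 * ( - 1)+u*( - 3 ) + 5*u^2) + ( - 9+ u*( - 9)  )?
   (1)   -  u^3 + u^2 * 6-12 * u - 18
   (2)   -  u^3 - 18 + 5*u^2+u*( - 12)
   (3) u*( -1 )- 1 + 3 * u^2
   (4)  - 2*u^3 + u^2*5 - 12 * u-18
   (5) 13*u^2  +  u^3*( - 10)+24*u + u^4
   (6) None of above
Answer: 2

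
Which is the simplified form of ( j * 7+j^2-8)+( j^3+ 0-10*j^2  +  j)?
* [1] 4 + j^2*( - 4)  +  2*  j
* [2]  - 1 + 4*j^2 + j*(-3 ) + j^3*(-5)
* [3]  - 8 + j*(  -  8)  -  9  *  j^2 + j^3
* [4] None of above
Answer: 4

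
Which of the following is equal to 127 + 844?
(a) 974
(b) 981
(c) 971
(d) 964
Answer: c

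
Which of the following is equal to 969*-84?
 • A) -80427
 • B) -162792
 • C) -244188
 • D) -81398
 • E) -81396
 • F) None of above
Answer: E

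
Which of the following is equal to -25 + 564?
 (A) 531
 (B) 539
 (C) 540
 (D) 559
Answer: B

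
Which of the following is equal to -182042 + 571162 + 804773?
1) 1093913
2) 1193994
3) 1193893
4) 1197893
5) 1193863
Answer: 3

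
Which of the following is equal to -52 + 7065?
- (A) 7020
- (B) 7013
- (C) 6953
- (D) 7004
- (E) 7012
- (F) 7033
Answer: B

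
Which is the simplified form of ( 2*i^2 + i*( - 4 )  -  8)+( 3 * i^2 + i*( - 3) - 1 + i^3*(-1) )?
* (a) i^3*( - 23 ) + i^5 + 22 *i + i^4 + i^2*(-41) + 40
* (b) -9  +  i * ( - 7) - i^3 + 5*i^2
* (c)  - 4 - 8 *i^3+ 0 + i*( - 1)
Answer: b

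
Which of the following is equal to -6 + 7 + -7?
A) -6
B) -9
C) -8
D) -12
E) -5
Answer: A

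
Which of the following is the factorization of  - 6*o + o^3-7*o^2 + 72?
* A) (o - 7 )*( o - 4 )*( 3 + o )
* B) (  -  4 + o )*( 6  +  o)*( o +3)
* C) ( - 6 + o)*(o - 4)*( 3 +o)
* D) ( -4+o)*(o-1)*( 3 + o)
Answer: C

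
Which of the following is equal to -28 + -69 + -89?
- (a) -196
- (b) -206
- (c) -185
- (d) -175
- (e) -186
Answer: e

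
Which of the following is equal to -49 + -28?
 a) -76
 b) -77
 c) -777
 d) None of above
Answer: b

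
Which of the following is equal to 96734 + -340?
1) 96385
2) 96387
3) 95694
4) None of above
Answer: 4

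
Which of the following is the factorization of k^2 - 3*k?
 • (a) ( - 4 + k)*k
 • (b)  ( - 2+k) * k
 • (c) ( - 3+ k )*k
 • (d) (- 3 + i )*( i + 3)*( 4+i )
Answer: c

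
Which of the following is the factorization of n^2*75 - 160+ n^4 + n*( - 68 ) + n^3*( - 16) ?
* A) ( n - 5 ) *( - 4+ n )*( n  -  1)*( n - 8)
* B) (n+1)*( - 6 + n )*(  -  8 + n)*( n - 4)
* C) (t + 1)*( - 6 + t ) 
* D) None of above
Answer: D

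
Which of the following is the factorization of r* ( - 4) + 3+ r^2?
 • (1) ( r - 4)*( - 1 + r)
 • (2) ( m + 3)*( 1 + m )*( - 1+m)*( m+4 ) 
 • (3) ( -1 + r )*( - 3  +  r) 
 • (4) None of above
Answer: 3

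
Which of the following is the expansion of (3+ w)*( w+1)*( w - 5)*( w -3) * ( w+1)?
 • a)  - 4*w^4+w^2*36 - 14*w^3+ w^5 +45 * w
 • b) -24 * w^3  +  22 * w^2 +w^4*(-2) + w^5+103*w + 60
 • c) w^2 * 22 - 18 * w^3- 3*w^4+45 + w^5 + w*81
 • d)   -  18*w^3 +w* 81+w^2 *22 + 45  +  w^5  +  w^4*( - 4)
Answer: c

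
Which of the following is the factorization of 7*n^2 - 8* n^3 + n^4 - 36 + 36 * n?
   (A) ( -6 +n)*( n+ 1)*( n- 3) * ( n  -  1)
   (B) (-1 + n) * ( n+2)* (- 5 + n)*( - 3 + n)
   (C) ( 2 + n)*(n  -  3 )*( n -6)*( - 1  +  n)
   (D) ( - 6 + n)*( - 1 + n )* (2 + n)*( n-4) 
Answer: C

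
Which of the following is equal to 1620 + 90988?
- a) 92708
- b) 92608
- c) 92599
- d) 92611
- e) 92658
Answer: b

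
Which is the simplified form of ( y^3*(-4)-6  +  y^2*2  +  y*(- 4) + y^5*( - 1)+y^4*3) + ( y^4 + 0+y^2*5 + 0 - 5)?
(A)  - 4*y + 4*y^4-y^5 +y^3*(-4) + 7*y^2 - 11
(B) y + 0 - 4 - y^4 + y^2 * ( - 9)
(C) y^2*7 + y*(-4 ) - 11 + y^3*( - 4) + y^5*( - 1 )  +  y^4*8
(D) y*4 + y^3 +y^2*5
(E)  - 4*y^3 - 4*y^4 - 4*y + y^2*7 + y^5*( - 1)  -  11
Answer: A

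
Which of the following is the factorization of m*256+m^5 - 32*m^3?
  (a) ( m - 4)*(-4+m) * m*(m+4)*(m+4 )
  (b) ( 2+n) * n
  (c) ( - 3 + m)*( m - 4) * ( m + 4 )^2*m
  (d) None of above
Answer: a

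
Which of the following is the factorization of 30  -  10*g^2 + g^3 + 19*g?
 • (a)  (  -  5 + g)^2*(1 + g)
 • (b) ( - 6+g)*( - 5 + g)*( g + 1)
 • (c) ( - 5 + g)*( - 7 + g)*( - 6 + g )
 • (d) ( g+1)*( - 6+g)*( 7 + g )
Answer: b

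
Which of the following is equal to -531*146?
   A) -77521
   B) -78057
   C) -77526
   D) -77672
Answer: C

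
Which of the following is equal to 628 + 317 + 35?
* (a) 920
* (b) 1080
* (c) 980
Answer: c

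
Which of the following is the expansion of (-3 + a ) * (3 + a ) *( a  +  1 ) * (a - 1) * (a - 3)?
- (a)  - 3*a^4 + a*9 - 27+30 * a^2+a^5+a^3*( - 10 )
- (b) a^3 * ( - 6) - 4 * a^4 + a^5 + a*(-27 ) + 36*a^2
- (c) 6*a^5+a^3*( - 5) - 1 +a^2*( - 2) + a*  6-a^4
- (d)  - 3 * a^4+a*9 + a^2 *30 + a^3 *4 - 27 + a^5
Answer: a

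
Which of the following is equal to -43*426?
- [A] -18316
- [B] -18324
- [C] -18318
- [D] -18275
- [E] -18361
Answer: C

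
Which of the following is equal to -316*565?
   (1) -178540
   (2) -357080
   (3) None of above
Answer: 1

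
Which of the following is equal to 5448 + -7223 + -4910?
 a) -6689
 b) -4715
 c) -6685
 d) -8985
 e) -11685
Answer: c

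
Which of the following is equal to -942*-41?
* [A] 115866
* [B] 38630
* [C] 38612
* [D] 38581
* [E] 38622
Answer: E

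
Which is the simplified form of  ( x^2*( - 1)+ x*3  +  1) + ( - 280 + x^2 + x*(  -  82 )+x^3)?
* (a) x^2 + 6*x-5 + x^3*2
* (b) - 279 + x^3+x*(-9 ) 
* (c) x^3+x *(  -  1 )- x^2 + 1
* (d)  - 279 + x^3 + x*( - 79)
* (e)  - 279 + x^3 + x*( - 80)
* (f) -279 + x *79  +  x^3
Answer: d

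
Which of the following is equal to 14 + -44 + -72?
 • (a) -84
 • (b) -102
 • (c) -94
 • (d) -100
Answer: b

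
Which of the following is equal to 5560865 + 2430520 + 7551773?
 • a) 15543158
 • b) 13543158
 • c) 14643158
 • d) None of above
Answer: a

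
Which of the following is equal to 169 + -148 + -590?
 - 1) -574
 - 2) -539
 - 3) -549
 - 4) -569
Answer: 4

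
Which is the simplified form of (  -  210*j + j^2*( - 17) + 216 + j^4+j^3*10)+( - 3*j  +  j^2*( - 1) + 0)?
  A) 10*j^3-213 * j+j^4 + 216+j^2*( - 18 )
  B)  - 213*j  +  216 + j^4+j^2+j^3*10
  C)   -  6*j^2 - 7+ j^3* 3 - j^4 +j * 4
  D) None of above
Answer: A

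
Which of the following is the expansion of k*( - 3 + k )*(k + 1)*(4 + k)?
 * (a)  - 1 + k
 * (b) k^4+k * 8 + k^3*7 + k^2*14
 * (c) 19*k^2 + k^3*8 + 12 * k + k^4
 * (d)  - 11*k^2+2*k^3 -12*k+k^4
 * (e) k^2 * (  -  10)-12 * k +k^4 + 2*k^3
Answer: d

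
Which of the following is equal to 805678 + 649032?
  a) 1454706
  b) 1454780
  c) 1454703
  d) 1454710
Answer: d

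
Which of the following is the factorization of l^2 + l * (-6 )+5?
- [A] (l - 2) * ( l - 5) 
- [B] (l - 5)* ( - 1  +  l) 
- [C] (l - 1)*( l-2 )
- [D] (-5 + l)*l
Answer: B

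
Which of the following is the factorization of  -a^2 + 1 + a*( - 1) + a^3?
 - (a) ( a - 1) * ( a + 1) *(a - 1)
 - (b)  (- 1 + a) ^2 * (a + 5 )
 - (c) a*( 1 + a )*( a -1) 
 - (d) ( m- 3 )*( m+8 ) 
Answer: a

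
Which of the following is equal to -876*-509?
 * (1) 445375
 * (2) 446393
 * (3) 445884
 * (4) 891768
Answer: 3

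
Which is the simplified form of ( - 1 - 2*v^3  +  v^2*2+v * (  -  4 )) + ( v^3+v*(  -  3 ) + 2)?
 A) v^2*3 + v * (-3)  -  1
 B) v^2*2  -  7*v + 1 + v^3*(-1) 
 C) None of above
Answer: B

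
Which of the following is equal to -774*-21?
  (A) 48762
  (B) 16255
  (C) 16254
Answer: C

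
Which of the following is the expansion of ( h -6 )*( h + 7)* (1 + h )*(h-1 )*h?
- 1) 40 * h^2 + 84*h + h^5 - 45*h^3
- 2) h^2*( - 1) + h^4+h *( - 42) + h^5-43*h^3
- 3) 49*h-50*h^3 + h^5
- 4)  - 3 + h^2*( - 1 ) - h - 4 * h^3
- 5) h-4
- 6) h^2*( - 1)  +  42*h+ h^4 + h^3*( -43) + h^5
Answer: 6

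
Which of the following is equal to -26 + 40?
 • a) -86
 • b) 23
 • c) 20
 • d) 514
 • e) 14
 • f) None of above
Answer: e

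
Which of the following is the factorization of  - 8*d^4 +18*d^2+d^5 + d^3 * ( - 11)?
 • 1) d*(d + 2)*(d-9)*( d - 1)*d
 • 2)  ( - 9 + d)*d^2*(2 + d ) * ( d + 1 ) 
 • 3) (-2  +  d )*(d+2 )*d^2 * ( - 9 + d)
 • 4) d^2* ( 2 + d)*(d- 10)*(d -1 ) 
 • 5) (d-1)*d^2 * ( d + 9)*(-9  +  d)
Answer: 1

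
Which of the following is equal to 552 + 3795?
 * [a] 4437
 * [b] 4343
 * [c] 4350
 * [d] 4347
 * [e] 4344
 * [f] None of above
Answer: d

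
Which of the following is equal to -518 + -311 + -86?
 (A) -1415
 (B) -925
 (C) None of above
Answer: C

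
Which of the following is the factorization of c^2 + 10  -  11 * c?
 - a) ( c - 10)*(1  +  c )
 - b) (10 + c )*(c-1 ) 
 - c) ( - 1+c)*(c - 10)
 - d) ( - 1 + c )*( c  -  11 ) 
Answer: c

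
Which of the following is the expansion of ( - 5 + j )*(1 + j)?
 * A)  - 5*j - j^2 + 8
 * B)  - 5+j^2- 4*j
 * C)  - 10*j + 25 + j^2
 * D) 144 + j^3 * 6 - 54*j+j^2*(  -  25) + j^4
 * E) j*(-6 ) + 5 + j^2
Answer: B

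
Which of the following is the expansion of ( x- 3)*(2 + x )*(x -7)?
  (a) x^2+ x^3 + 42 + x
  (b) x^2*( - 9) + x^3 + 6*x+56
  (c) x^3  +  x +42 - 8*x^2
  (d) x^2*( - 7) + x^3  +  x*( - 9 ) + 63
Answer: c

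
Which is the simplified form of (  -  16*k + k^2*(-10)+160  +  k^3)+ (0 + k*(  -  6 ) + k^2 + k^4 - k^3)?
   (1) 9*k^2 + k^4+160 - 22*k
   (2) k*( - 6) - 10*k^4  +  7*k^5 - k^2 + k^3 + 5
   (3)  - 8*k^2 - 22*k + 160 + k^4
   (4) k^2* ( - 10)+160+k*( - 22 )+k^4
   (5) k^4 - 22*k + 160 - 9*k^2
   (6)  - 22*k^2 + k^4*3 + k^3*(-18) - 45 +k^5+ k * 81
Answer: 5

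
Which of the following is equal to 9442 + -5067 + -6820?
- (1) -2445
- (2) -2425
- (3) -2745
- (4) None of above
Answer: 1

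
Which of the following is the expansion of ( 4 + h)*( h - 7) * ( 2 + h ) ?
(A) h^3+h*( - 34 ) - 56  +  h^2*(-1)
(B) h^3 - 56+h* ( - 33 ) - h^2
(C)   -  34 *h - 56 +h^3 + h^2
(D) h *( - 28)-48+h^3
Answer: A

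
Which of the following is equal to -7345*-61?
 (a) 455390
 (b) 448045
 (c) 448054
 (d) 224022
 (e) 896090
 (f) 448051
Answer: b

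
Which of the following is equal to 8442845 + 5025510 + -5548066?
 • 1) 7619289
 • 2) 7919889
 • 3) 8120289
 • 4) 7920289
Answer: 4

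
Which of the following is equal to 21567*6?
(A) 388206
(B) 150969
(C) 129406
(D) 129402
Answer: D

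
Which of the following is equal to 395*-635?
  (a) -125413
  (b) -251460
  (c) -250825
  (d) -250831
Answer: c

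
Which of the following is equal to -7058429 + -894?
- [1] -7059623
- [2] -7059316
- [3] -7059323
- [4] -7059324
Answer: 3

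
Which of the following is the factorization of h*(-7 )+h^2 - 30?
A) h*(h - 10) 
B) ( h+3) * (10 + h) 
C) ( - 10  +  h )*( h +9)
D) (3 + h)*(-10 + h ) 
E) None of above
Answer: D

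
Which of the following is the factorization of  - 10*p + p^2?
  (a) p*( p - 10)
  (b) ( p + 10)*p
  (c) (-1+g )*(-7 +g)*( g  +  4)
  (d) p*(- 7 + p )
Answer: a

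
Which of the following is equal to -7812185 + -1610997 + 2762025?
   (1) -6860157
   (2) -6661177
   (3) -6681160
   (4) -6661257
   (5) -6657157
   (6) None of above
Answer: 6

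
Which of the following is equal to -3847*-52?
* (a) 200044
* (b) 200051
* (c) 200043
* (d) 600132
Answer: a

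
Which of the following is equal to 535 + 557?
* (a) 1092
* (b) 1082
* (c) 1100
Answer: a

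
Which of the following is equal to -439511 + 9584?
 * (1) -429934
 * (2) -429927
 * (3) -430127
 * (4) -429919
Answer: 2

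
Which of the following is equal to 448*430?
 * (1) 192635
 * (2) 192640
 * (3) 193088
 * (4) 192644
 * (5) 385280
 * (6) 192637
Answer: 2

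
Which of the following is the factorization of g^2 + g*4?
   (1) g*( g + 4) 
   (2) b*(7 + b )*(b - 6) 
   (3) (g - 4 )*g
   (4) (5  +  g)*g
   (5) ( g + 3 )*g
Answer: 1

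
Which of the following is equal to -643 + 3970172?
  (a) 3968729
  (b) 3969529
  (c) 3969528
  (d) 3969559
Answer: b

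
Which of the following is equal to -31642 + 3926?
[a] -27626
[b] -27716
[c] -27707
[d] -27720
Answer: b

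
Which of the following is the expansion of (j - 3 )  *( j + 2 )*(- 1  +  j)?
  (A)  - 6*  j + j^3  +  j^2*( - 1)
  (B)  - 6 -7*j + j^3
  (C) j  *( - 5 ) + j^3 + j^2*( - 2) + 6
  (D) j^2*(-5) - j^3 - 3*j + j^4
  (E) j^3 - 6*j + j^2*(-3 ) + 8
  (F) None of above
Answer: C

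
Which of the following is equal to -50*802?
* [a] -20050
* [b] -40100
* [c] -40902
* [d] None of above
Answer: b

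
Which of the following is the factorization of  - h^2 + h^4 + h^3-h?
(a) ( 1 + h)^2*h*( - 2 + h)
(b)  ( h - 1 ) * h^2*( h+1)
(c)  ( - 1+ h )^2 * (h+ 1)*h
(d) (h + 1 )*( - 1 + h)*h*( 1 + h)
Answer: d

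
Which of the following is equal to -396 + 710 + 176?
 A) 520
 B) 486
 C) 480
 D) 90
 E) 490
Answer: E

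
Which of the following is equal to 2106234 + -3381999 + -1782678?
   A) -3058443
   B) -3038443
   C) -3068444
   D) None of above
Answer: A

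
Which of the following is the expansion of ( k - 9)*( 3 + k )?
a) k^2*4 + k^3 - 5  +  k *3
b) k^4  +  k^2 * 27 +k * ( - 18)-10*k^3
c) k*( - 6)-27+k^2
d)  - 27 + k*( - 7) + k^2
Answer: c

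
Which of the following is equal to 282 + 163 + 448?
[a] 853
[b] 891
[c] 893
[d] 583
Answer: c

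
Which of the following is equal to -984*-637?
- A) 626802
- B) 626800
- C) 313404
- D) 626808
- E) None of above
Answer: D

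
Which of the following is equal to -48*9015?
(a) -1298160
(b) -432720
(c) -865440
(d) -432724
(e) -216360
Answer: b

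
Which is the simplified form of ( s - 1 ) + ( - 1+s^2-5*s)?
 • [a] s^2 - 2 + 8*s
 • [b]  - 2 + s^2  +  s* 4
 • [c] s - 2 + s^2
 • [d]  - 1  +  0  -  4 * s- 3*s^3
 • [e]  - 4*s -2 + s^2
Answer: e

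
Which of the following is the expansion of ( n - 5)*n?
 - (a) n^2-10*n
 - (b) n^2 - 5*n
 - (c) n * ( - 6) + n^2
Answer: b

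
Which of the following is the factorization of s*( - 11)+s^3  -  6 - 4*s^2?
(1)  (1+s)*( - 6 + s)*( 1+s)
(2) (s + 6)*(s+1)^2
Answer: 1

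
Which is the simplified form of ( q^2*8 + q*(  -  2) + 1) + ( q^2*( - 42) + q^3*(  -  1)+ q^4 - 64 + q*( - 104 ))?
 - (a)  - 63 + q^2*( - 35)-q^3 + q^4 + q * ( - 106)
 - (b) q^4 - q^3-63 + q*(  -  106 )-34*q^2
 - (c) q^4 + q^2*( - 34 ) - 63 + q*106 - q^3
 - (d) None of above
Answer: b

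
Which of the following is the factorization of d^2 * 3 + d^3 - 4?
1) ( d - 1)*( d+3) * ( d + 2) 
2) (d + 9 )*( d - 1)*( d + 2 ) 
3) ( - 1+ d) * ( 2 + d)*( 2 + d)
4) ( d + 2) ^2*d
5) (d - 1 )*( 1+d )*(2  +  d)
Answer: 3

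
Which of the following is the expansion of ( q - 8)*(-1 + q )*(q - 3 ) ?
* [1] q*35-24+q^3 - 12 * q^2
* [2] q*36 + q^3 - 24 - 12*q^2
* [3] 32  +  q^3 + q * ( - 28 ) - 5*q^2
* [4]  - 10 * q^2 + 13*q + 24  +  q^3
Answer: 1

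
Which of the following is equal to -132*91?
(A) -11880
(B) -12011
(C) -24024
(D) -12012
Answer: D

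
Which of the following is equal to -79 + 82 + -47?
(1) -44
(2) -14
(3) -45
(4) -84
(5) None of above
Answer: 1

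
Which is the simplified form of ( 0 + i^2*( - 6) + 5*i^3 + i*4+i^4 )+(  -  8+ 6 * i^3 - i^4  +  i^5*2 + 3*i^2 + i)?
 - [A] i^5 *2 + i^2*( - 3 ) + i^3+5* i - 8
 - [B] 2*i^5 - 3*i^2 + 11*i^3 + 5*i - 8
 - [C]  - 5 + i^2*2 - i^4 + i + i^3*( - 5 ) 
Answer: B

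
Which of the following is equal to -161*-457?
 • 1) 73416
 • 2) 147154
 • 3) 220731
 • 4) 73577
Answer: 4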